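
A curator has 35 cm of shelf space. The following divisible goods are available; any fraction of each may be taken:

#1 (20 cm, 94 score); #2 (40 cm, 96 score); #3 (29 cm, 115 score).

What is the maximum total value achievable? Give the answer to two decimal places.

Take in order of value per unit:
- #1 (94/20 per unit): all 20 → value 94, running total 94.00
- #3 (115/29 per unit): 15 of 29 → value 15×115/29 = 59.4828, running total 153.48
Total 153.48.

153.48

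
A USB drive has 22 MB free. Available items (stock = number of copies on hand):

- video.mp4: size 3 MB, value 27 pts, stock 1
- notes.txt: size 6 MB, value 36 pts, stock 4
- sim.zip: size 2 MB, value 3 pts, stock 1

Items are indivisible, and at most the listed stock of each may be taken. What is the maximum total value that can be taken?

135 pts

Top feasible selections:
- 1×video.mp4 + 3×notes.txt: size 21, value 135
- 3×notes.txt + 1×sim.zip: size 20, value 111
- 3×notes.txt: size 18, value 108
Best: 135 pts.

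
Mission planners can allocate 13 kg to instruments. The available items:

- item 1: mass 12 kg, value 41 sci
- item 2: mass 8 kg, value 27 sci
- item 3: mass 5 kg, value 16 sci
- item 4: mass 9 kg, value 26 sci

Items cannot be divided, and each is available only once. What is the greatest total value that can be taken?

This is a 0/1 knapsack; check combinations near the capacity.
- item 2+item 3: mass 8+5=13, value 27+16=43
- item 1: mass 12, value 41
- item 2: mass 8, value 27
- item 4: mass 9, value 26
- item 3: mass 5, value 16
Best: 43 sci.

43 sci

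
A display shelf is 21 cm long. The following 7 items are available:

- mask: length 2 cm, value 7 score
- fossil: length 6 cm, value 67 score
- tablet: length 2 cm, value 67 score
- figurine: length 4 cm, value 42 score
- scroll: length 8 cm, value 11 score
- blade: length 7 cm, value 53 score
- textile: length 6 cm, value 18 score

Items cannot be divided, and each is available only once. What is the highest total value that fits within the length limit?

236 score

Check high-value combinations within 21 cm:
- mask+fossil+tablet+figurine+blade: length 2+6+2+4+7=21, value 7+67+67+42+53=236
- fossil+tablet+figurine+blade: length 6+2+4+7=19, value 67+67+42+53=229
- fossil+tablet+blade+textile: length 6+2+7+6=21, value 67+67+53+18=205
Best: 236 score.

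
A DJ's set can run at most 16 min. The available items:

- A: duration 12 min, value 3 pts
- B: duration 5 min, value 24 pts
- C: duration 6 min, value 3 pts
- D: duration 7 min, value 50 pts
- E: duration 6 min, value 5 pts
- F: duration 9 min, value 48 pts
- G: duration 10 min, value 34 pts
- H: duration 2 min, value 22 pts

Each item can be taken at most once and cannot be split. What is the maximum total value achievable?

98 pts

This is a 0/1 knapsack; check combinations near the capacity.
- D+F: duration 7+9=16, value 50+48=98
- B+D+H: duration 5+7+2=14, value 24+50+22=96
- B+F+H: duration 5+9+2=16, value 24+48+22=94
- D+E+H: duration 7+6+2=15, value 50+5+22=77
- C+D+H: duration 6+7+2=15, value 3+50+22=75
Best: 98 pts.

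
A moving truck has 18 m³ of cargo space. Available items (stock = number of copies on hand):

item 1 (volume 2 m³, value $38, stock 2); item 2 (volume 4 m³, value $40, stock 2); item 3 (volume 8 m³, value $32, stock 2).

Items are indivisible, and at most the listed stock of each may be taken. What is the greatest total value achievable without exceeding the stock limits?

Best selections within volume 18 and stock limits:
- 2×item 1 + 2×item 2: volume 12, value 156
- 1×item 1 + 2×item 2 + 1×item 3: volume 18, value 150
- 2×item 1 + 1×item 2 + 1×item 3: volume 16, value 148
- 1×item 1 + 2×item 2: volume 10, value 118
Best: $156.

$156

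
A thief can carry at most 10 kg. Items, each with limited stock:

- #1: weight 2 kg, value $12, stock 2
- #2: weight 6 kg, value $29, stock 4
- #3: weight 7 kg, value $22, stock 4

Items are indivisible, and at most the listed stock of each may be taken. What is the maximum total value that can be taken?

$53

Best selections within weight 10 and stock limits:
- 2×#1 + 1×#2: weight 10, value 53
- 1×#1 + 1×#2: weight 8, value 41
- 1×#1 + 1×#3: weight 9, value 34
Best: $53.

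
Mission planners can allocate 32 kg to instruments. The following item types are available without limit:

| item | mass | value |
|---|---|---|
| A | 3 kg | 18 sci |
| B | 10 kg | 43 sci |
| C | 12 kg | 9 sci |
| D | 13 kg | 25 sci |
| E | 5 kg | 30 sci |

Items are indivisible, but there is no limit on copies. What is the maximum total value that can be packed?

Best value-per-unit is A at 18/3; filling with it alone gives 10×18 = 180.
Optimal mix: 9×A + 1×E → mass 32, value 192.

192 sci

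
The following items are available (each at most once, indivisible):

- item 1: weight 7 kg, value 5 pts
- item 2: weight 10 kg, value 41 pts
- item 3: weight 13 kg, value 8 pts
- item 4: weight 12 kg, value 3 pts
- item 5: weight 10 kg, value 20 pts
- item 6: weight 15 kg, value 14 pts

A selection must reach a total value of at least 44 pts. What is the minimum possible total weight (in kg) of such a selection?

Subsets with value ≥ 44, sorted by total weight:
- item 1+item 2: weight 17, value 46
- item 2+item 5: weight 20, value 61
Minimum weight: 17 kg.

17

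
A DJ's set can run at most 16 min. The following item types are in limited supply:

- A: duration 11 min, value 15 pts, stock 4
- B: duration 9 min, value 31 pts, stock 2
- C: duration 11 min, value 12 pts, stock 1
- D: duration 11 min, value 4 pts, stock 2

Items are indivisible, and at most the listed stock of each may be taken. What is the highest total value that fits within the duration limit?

Top feasible selections:
- 1×B: duration 9, value 31
- 1×A: duration 11, value 15
Best: 31 pts.

31 pts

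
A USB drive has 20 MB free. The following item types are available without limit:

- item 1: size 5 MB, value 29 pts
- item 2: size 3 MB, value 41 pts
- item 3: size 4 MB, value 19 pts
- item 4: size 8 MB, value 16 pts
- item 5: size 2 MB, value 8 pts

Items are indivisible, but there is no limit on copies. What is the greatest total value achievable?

254 pts

Best value-per-unit is item 2 at 41/3; filling with it alone gives 6×41 = 246.
Optimal mix: 6×item 2 + 1×item 5 → size 20, value 254.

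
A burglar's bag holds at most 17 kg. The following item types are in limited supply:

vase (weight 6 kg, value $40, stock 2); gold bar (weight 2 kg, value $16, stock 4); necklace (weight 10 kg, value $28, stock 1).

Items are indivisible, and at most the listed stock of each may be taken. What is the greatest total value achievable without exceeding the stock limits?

$112

Best selections within weight 17 and stock limits:
- 2×vase + 2×gold bar: weight 16, value 112
- 1×vase + 4×gold bar: weight 14, value 104
- 2×vase + 1×gold bar: weight 14, value 96
- 1×vase + 3×gold bar: weight 12, value 88
Best: $112.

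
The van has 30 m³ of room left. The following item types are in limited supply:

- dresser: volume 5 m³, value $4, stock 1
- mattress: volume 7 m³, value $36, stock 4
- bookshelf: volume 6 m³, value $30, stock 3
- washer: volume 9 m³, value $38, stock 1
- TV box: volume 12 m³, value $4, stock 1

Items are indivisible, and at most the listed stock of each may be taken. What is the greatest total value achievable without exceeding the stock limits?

$146

Best selections within volume 30 and stock limits:
- 3×mattress + 1×washer: volume 30, value 146
- 4×mattress: volume 28, value 144
Best: $146.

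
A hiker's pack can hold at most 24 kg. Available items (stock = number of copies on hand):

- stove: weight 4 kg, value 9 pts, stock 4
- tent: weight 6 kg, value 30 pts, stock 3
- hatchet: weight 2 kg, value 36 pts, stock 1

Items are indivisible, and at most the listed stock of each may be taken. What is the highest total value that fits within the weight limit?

Best selections within weight 24 and stock limits:
- 1×stove + 3×tent + 1×hatchet: weight 24, value 135
- 3×tent + 1×hatchet: weight 20, value 126
Best: 135 pts.

135 pts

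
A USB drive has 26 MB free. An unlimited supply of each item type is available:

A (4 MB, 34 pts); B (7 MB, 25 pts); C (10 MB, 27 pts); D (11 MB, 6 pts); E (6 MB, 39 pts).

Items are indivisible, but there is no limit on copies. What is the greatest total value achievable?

209 pts

Best value-per-unit is A at 34/4; filling with it alone gives 6×34 = 204.
Optimal mix: 5×A + 1×E → size 26, value 209.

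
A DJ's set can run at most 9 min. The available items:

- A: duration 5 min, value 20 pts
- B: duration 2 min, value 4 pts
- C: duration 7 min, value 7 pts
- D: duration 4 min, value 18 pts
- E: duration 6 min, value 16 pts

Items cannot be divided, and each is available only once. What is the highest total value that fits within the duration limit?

38 pts

Check high-value combinations within 9 min:
- A+D: duration 5+4=9, value 20+18=38
- A+B: duration 5+2=7, value 20+4=24
- B+D: duration 2+4=6, value 4+18=22
Best: 38 pts.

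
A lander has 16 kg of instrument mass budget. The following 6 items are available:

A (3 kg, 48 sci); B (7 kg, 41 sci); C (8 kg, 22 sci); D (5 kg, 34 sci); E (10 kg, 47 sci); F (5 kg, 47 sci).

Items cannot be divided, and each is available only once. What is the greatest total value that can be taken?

Check high-value combinations within 16 kg:
- A+B+F: mass 3+7+5=15, value 48+41+47=136
- A+D+F: mass 3+5+5=13, value 48+34+47=129
- A+B+D: mass 3+7+5=15, value 48+41+34=123
- A+C+F: mass 3+8+5=16, value 48+22+47=117
- A+C+D: mass 3+8+5=16, value 48+22+34=104
Best: 136 sci.

136 sci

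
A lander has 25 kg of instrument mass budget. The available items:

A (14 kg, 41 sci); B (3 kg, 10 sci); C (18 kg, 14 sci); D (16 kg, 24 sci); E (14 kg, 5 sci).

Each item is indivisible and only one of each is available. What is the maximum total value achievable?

51 sci

Check high-value combinations within 25 kg:
- A+B: mass 14+3=17, value 41+10=51
- A: mass 14, value 41
- B+D: mass 3+16=19, value 10+24=34
Best: 51 sci.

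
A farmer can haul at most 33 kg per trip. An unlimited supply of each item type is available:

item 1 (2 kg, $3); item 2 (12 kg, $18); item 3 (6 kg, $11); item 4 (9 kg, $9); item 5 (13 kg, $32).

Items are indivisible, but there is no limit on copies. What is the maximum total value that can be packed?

Best value-per-unit is item 5 at 32/13; filling with it alone gives 2×32 = 64.
Optimal mix: 1×item 3 + 2×item 5 → weight 32, value 75.

$75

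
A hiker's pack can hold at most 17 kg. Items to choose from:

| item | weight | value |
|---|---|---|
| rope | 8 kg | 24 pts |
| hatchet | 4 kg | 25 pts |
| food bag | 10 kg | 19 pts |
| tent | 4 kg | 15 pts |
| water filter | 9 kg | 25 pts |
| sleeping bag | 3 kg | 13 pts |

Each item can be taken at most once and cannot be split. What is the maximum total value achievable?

65 pts

This is a 0/1 knapsack; check combinations near the capacity.
- hatchet+tent+water filter: weight 4+4+9=17, value 25+15+25=65
- rope+hatchet+tent: weight 8+4+4=16, value 24+25+15=64
- hatchet+water filter+sleeping bag: weight 4+9+3=16, value 25+25+13=63
- rope+hatchet+sleeping bag: weight 8+4+3=15, value 24+25+13=62
Best: 65 pts.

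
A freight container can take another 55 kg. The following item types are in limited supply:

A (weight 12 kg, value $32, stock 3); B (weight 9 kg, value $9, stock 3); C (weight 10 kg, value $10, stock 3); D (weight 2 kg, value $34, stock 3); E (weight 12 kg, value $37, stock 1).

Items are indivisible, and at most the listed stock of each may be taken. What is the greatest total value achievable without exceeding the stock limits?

Top feasible selections:
- 3×A + 3×D + 1×E: weight 54, value 235
- 2×A + 1×C + 3×D + 1×E: weight 52, value 213
Best: $235.

$235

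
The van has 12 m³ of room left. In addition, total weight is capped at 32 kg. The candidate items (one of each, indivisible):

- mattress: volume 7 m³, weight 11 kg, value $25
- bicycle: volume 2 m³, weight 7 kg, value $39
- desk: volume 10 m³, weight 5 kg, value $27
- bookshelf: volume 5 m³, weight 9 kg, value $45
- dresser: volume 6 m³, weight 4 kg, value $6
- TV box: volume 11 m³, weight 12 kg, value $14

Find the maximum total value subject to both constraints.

$84

Feasible sets respecting both limits:
- bicycle+bookshelf: volume 7, weight 16, value 84
- mattress+bookshelf: volume 12, weight 20, value 70
- bicycle+desk: volume 12, weight 12, value 66
- mattress+bicycle: volume 9, weight 18, value 64
Best: $84.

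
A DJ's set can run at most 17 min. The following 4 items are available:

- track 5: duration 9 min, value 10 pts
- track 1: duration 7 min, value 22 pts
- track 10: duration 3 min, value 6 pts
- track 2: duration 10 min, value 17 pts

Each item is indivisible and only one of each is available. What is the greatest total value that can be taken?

39 pts

Check high-value combinations within 17 min:
- track 1+track 2: duration 7+10=17, value 22+17=39
- track 5+track 1: duration 9+7=16, value 10+22=32
- track 1+track 10: duration 7+3=10, value 22+6=28
- track 10+track 2: duration 3+10=13, value 6+17=23
Best: 39 pts.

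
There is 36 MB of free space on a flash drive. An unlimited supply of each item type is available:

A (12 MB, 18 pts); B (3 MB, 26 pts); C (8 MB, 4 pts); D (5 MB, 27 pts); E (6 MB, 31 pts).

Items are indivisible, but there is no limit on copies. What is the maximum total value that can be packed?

Best value-per-unit is B at 26/3, and filling with it alone uses size 12×3=36. No mix of the others beats 12×26 = 312.

312 pts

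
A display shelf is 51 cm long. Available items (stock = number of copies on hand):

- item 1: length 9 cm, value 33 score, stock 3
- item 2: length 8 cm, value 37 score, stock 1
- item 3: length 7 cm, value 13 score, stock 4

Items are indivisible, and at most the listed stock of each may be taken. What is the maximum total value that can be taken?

162 score

Top feasible selections:
- 3×item 1 + 1×item 2 + 2×item 3: length 49, value 162
- 3×item 1 + 1×item 2 + 1×item 3: length 42, value 149
- 2×item 1 + 1×item 2 + 3×item 3: length 47, value 142
- 3×item 1 + 3×item 3: length 48, value 138
Best: 162 score.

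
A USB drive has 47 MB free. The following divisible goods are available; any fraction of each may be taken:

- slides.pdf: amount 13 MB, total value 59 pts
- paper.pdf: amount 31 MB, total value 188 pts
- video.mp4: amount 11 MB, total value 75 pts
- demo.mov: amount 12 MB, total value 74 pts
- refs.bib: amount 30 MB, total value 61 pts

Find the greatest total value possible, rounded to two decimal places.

Take in order of value per unit:
- video.mp4 (75/11 per unit): all 11 → value 75, running total 75.00
- demo.mov (74/12 per unit): all 12 → value 74, running total 149.00
- paper.pdf (188/31 per unit): 24 of 31 → value 24×188/31 = 145.5484, running total 294.55
Total 294.55.

294.55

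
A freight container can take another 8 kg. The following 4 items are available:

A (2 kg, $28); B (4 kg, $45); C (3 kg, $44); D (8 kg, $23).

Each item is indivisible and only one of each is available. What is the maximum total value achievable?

Check high-value combinations within 8 kg:
- B+C: weight 4+3=7, value 45+44=89
- A+B: weight 2+4=6, value 28+45=73
- A+C: weight 2+3=5, value 28+44=72
- B: weight 4, value 45
Best: $89.

$89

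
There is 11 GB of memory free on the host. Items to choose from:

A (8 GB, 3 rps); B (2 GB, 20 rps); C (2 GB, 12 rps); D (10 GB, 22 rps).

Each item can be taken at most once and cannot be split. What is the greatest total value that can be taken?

Check high-value combinations within 11 GB:
- B+C: memory 2+2=4, value 20+12=32
- A+B: memory 8+2=10, value 3+20=23
- D: memory 10, value 22
- B: memory 2, value 20
Best: 32 rps.

32 rps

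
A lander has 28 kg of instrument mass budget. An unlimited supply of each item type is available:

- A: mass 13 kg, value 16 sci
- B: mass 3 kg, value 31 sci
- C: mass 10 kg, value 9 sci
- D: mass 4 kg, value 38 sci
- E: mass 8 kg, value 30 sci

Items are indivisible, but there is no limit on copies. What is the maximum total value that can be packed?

286 sci

Best value-per-unit is B at 31/3; filling with it alone gives 9×31 = 279.
Optimal mix: 8×B + 1×D → mass 28, value 286.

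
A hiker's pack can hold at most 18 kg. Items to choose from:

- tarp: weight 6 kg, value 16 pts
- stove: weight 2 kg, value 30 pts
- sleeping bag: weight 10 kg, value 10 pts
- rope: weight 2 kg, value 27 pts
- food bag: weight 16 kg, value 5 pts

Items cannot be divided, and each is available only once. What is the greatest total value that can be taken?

This is a 0/1 knapsack; check combinations near the capacity.
- tarp+stove+rope: weight 6+2+2=10, value 16+30+27=73
- stove+sleeping bag+rope: weight 2+10+2=14, value 30+10+27=67
- stove+rope: weight 2+2=4, value 30+27=57
- tarp+stove+sleeping bag: weight 6+2+10=18, value 16+30+10=56
- tarp+sleeping bag+rope: weight 6+10+2=18, value 16+10+27=53
Best: 73 pts.

73 pts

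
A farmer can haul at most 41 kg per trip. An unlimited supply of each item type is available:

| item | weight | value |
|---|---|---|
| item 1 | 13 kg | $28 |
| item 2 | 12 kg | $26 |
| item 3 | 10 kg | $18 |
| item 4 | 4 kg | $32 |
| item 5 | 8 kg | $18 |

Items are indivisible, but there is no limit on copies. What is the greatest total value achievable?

$320

Best value-per-unit is item 4 at 32/4, and filling with it alone uses weight 10×4=40. No mix of the others beats 10×32 = 320.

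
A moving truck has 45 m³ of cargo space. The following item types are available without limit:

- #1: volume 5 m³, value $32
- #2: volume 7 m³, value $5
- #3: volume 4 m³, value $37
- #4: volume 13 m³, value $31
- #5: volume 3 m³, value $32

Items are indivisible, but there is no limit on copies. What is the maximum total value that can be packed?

Best value-per-unit is #5 at 32/3, and filling with it alone uses volume 15×3=45. No mix of the others beats 15×32 = 480.

$480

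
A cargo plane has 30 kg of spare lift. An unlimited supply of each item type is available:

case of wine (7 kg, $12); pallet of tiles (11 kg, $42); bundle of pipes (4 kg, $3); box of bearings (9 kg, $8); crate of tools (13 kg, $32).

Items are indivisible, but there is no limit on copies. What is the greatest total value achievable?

Best value-per-unit is pallet of tiles at 42/11; filling with it alone gives 2×42 = 84.
Optimal mix: 1×case of wine + 2×pallet of tiles → weight 29, value 96.

$96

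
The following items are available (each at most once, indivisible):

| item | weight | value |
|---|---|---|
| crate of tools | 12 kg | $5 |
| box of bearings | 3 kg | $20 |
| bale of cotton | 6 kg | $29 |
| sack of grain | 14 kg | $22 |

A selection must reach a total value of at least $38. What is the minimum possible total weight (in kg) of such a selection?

Subsets with value ≥ 38, sorted by total weight:
- box of bearings+bale of cotton: weight 9, value 49
- box of bearings+sack of grain: weight 17, value 42
- bale of cotton+sack of grain: weight 20, value 51
- crate of tools+box of bearings+bale of cotton: weight 21, value 54
Minimum weight: 9 kg.

9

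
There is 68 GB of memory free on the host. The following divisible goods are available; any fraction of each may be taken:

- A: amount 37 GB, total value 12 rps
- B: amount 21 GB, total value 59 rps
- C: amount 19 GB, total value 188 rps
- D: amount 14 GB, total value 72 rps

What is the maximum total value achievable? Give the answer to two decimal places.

323.54

Take in order of value per unit:
- C (188/19 per unit): all 19 → value 188, running total 188.00
- D (72/14 per unit): all 14 → value 72, running total 260.00
- B (59/21 per unit): all 21 → value 59, running total 319.00
- A (12/37 per unit): 14 of 37 → value 14×12/37 = 4.5405, running total 323.54
Total 323.54.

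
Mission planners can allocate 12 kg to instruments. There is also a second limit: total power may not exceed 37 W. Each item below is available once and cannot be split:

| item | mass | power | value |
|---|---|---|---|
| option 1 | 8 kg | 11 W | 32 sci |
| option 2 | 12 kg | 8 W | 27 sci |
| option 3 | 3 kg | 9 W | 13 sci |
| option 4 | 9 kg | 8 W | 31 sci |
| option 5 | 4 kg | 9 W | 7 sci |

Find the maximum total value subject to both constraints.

Feasible sets respecting both limits:
- option 1+option 3: mass 11, power 20, value 45
- option 3+option 4: mass 12, power 17, value 44
- option 1+option 5: mass 12, power 20, value 39
- option 1: mass 8, power 11, value 32
Best: 45 sci.

45 sci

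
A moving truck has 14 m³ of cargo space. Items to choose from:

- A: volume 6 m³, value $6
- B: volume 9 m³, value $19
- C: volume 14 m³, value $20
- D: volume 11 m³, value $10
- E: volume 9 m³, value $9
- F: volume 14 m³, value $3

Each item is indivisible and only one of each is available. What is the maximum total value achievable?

$20

This is a 0/1 knapsack; check combinations near the capacity.
- C: volume 14, value 20
- B: volume 9, value 19
- D: volume 11, value 10
- E: volume 9, value 9
Best: $20.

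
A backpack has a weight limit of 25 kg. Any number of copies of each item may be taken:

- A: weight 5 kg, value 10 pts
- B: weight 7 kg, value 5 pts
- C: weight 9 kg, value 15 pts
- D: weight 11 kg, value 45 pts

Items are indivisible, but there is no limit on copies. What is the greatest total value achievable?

Best value-per-unit is D at 45/11, and filling with it alone uses weight 2×11=22. No mix of the others beats 2×45 = 90.

90 pts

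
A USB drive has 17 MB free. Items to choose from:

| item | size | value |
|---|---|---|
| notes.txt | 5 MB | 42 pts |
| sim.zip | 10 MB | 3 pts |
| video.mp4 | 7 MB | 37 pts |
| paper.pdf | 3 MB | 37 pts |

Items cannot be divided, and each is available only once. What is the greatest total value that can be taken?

Check high-value combinations within 17 MB:
- notes.txt+video.mp4+paper.pdf: size 5+7+3=15, value 42+37+37=116
- notes.txt+paper.pdf: size 5+3=8, value 42+37=79
- notes.txt+video.mp4: size 5+7=12, value 42+37=79
Best: 116 pts.

116 pts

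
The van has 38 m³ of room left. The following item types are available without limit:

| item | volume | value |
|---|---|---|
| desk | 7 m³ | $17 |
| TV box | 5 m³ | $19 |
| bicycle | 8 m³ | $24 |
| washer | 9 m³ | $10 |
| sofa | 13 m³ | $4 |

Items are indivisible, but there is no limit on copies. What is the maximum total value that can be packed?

$138

Best value-per-unit is TV box at 19/5; filling with it alone gives 7×19 = 133.
Optimal mix: 6×TV box + 1×bicycle → volume 38, value 138.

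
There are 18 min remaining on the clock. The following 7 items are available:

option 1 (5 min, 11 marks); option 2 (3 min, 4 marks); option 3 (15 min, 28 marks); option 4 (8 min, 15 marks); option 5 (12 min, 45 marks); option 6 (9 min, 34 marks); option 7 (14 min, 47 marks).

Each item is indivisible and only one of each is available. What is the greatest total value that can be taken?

This is a 0/1 knapsack; check combinations near the capacity.
- option 1+option 5: time 5+12=17, value 11+45=56
- option 2+option 7: time 3+14=17, value 4+47=51
- option 2+option 5: time 3+12=15, value 4+45=49
- option 1+option 2+option 6: time 5+3+9=17, value 11+4+34=49
Best: 56 marks.

56 marks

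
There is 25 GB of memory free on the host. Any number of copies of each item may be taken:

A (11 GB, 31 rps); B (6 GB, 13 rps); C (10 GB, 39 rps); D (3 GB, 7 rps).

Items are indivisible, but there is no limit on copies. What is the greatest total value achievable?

Best value-per-unit is C at 39/10; filling with it alone gives 2×39 = 78.
Optimal mix: 2×C + 1×D → memory 23, value 85.

85 rps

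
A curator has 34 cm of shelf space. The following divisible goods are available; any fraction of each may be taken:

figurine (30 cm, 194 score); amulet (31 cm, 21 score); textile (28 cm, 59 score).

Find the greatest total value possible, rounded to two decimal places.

Take in order of value per unit:
- figurine (194/30 per unit): all 30 → value 194, running total 194.00
- textile (59/28 per unit): 4 of 28 → value 4×59/28 = 8.4286, running total 202.43
Total 202.43.

202.43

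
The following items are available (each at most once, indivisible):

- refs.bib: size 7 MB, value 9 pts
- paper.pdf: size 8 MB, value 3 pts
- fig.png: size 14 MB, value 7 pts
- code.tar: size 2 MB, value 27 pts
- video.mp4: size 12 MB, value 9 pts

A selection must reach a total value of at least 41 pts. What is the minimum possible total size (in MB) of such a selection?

Subsets with value ≥ 41, sorted by total size:
- refs.bib+code.tar+video.mp4: size 21, value 45
- refs.bib+fig.png+code.tar: size 23, value 43
- fig.png+code.tar+video.mp4: size 28, value 43
Minimum size: 21 MB.

21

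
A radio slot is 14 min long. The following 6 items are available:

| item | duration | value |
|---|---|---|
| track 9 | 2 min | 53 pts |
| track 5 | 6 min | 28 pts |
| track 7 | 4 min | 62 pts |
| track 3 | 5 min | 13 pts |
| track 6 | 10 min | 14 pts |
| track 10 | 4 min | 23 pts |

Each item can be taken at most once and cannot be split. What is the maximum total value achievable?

143 pts

This is a 0/1 knapsack; check combinations near the capacity.
- track 9+track 5+track 7: duration 2+6+4=12, value 53+28+62=143
- track 9+track 7+track 10: duration 2+4+4=10, value 53+62+23=138
- track 9+track 7+track 3: duration 2+4+5=11, value 53+62+13=128
- track 9+track 7: duration 2+4=6, value 53+62=115
Best: 143 pts.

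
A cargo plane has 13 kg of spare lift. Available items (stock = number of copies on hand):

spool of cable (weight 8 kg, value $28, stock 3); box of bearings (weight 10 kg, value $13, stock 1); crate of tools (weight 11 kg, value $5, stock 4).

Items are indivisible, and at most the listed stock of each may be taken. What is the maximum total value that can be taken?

Best selections within weight 13 and stock limits:
- 1×spool of cable: weight 8, value 28
- 1×box of bearings: weight 10, value 13
- 1×crate of tools: weight 11, value 5
Best: $28.

$28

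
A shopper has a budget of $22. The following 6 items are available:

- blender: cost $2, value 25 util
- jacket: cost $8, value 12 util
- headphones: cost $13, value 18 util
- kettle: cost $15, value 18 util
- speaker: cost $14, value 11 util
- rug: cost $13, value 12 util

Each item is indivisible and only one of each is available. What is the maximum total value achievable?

43 util

Check high-value combinations within $22:
- blender+headphones: cost 2+13=15, value 25+18=43
- blender+kettle: cost 2+15=17, value 25+18=43
- blender+jacket: cost 2+8=10, value 25+12=37
- blender+rug: cost 2+13=15, value 25+12=37
Best: 43 util.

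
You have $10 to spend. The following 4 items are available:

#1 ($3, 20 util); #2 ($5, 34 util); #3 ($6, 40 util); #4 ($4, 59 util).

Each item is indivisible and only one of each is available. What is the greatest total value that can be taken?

This is a 0/1 knapsack; check combinations near the capacity.
- #3+#4: cost 6+4=10, value 40+59=99
- #2+#4: cost 5+4=9, value 34+59=93
- #1+#4: cost 3+4=7, value 20+59=79
- #1+#3: cost 3+6=9, value 20+40=60
Best: 99 util.

99 util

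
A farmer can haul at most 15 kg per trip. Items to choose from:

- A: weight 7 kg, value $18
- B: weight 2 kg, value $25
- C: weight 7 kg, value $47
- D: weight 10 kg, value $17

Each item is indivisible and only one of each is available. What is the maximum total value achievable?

$72

This is a 0/1 knapsack; check combinations near the capacity.
- B+C: weight 2+7=9, value 25+47=72
- A+C: weight 7+7=14, value 18+47=65
- C: weight 7, value 47
Best: $72.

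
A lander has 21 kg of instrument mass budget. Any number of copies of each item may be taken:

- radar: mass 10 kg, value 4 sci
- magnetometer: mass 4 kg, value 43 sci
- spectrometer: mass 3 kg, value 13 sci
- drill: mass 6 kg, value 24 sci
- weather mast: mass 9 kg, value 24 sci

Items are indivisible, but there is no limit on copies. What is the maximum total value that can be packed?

215 sci

Best value-per-unit is magnetometer at 43/4, and filling with it alone uses mass 5×4=20. No mix of the others beats 5×43 = 215.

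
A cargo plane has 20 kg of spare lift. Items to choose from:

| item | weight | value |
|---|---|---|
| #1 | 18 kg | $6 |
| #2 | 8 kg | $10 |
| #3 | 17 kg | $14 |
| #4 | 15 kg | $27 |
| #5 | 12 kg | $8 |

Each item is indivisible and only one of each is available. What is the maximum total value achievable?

Check high-value combinations within 20 kg:
- #4: weight 15, value 27
- #2+#5: weight 8+12=20, value 10+8=18
- #3: weight 17, value 14
- #2: weight 8, value 10
- #5: weight 12, value 8
Best: $27.

$27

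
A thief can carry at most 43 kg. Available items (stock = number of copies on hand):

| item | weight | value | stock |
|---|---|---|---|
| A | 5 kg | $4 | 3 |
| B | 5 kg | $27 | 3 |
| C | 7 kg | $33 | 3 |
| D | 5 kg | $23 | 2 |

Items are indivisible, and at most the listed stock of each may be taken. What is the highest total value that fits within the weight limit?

Top feasible selections:
- 3×B + 3×C + 1×D: weight 41, value 203
- 2×B + 3×C + 2×D: weight 41, value 199
- 3×B + 2×C + 2×D: weight 39, value 193
- 1×A + 3×B + 3×C: weight 41, value 184
Best: $203.

$203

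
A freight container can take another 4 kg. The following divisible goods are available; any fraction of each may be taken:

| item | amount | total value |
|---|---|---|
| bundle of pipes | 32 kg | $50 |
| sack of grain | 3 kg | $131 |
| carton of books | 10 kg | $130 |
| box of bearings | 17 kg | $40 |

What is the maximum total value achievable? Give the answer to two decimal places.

144.00

Take in order of value per unit:
- sack of grain (131/3 per unit): all 3 → value 131, running total 131.00
- carton of books (130/10 per unit): 1 of 10 → value 1×130/10 = 13.0000, running total 144.00
Total 144.00.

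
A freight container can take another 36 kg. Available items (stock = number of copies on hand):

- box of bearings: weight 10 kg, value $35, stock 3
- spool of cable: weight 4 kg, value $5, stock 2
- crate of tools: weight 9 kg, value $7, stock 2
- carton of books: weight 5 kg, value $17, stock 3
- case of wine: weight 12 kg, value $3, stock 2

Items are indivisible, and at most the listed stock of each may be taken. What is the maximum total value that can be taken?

Best selections within weight 36 and stock limits:
- 3×box of bearings + 1×carton of books: weight 35, value 122
- 2×box of bearings + 3×carton of books: weight 35, value 121
- 3×box of bearings + 1×spool of cable: weight 34, value 110
Best: $122.

$122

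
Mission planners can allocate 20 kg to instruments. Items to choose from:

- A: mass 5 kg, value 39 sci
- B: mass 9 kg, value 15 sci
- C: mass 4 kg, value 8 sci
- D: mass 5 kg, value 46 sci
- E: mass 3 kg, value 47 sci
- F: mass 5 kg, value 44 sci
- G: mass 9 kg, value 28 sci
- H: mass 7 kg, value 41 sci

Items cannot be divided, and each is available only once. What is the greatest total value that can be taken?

Check high-value combinations within 20 kg:
- D+E+F+H: mass 5+3+5+7=20, value 46+47+44+41=178
- A+D+E+F: mass 5+5+3+5=18, value 39+46+47+44=176
- A+D+E+H: mass 5+5+3+7=20, value 39+46+47+41=173
- A+E+F+H: mass 5+3+5+7=20, value 39+47+44+41=171
Best: 178 sci.

178 sci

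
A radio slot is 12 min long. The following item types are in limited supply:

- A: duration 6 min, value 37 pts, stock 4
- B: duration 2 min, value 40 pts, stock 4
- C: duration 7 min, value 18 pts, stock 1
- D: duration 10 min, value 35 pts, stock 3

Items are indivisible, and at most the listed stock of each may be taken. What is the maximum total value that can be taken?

Best selections within duration 12 and stock limits:
- 4×B: duration 8, value 160
- 1×A + 3×B: duration 12, value 157
Best: 160 pts.

160 pts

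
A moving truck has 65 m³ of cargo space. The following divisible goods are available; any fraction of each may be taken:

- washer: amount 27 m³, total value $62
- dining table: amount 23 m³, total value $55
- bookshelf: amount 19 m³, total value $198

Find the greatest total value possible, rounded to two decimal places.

305.81

Take in order of value per unit:
- bookshelf (198/19 per unit): all 19 → value 198, running total 198.00
- dining table (55/23 per unit): all 23 → value 55, running total 253.00
- washer (62/27 per unit): 23 of 27 → value 23×62/27 = 52.8148, running total 305.81
Total 305.81.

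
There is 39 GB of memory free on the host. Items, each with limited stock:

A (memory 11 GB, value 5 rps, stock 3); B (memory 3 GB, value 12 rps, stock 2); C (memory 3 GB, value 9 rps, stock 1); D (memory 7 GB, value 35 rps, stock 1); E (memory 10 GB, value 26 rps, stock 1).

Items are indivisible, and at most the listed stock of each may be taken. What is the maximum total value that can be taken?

99 rps

Top feasible selections:
- 1×A + 2×B + 1×C + 1×D + 1×E: memory 37, value 99
- 2×B + 1×C + 1×D + 1×E: memory 26, value 94
- 1×A + 2×B + 1×D + 1×E: memory 34, value 90
Best: 99 rps.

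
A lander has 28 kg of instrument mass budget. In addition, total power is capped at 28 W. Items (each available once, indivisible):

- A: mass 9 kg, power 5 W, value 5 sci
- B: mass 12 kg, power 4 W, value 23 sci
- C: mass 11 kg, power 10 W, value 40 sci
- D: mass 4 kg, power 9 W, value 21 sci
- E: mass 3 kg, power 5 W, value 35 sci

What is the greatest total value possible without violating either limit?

98 sci

Feasible sets respecting both limits:
- B+C+E: mass 26, power 19, value 98
- C+D+E: mass 18, power 24, value 96
- B+C+D: mass 27, power 23, value 84
- A+B+D+E: mass 28, power 23, value 84
Best: 98 sci.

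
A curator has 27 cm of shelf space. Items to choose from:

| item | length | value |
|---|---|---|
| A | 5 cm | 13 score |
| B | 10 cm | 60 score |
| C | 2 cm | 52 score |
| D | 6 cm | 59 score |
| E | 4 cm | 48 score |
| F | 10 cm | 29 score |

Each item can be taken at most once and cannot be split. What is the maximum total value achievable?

Check high-value combinations within 27 cm:
- A+B+C+D+E: length 5+10+2+6+4=27, value 13+60+52+59+48=232
- B+C+D+E: length 10+2+6+4=22, value 60+52+59+48=219
- A+C+D+E+F: length 5+2+6+4+10=27, value 13+52+59+48+29=201
Best: 232 score.

232 score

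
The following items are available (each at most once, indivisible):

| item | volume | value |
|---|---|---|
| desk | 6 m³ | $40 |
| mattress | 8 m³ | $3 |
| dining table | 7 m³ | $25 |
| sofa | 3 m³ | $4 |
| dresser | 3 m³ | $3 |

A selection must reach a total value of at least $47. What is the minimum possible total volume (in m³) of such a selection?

Subsets with value ≥ 47, sorted by total volume:
- desk+sofa+dresser: volume 12, value 47
- desk+dining table: volume 13, value 65
Minimum volume: 12 m³.

12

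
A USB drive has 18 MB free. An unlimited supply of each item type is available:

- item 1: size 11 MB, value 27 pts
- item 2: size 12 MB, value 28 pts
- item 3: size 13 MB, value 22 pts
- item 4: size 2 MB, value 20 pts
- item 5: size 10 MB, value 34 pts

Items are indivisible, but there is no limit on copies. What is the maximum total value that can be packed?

Best value-per-unit is item 4 at 20/2, and filling with it alone uses size 9×2=18. No mix of the others beats 9×20 = 180.

180 pts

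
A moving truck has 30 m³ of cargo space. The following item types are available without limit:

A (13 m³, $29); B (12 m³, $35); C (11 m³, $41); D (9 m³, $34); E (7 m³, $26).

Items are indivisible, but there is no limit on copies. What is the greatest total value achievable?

Best value-per-unit is D at 34/9; filling with it alone gives 3×34 = 102.
Optimal mix: 1×D + 3×E → volume 30, value 112.

$112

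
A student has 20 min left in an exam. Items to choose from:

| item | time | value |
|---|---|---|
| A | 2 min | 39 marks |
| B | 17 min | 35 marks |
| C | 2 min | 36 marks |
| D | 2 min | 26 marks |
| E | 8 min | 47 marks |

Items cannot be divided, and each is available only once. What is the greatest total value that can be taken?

Check high-value combinations within 20 min:
- A+C+D+E: time 2+2+2+8=14, value 39+36+26+47=148
- A+C+E: time 2+2+8=12, value 39+36+47=122
- A+D+E: time 2+2+8=12, value 39+26+47=112
Best: 148 marks.

148 marks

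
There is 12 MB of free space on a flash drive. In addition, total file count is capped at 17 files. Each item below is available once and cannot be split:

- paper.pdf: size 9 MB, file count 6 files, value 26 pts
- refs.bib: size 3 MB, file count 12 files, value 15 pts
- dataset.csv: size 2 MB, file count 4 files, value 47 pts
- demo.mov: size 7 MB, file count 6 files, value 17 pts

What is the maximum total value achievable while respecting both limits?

Feasible sets respecting both limits:
- paper.pdf+dataset.csv: size 11, file count 10, value 73
- dataset.csv+demo.mov: size 9, file count 10, value 64
- refs.bib+dataset.csv: size 5, file count 16, value 62
Best: 73 pts.

73 pts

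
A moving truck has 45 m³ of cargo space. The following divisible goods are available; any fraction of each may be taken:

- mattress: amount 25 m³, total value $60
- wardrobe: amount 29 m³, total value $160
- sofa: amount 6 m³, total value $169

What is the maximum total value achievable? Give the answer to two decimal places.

353.00

Take in order of value per unit:
- sofa (169/6 per unit): all 6 → value 169, running total 169.00
- wardrobe (160/29 per unit): all 29 → value 160, running total 329.00
- mattress (60/25 per unit): 10 of 25 → value 10×60/25 = 24.0000, running total 353.00
Total 353.00.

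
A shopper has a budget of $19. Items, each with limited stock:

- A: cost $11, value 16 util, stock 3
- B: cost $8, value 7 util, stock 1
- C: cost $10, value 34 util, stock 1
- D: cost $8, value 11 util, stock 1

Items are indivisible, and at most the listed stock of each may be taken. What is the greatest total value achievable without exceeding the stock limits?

45 util

Best selections within cost 19 and stock limits:
- 1×C + 1×D: cost 18, value 45
- 1×B + 1×C: cost 18, value 41
- 1×C: cost 10, value 34
Best: 45 util.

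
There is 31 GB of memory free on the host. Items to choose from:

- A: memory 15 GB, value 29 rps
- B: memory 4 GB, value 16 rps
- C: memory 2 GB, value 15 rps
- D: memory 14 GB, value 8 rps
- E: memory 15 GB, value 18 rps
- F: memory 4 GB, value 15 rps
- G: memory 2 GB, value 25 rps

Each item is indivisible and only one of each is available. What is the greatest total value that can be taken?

Check high-value combinations within 31 GB:
- A+B+C+F+G: memory 15+4+2+4+2=27, value 29+16+15+15+25=100
- B+C+E+F+G: memory 4+2+15+4+2=27, value 16+15+18+15+25=89
- A+B+C+G: memory 15+4+2+2=23, value 29+16+15+25=85
- A+B+F+G: memory 15+4+4+2=25, value 29+16+15+25=85
Best: 100 rps.

100 rps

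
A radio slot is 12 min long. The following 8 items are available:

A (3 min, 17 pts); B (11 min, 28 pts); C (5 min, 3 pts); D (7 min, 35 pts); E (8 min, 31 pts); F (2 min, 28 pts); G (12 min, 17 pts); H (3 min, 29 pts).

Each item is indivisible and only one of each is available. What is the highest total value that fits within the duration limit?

92 pts

This is a 0/1 knapsack; check combinations near the capacity.
- D+F+H: duration 7+2+3=12, value 35+28+29=92
- A+D+F: duration 3+7+2=12, value 17+35+28=80
- A+F+H: duration 3+2+3=8, value 17+28+29=74
- D+H: duration 7+3=10, value 35+29=64
- D+F: duration 7+2=9, value 35+28=63
Best: 92 pts.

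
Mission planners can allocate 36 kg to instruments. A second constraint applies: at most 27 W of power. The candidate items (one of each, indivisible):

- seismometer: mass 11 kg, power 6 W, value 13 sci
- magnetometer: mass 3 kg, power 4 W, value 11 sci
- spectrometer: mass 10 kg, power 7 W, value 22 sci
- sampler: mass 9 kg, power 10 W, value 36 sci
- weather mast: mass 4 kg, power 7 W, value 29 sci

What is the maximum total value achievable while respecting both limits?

89 sci

Feasible sets respecting both limits:
- seismometer+magnetometer+sampler+weather mast: mass 27, power 27, value 89
- spectrometer+sampler+weather mast: mass 23, power 24, value 87
- seismometer+magnetometer+spectrometer+sampler: mass 33, power 27, value 82
- seismometer+sampler+weather mast: mass 24, power 23, value 78
Best: 89 sci.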